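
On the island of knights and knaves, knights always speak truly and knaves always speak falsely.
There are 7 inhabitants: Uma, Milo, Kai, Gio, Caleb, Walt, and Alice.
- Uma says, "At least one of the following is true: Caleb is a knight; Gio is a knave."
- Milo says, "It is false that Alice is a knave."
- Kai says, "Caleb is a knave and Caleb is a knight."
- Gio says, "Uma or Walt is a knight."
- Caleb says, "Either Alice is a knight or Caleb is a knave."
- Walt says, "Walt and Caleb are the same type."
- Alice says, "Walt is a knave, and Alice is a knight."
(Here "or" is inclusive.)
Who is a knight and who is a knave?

Uma is a knight, so "at least one of the following is true: Caleb is a knight; Gio is a knave" must be True — and it is.
Since Milo is a knight, "it is false that Alice is a knave" needs to be True, which holds.
Kai is a knave; "Caleb is a knave and Caleb is a knight" is false, as required.
Since Gio is a knight, "Uma or Walt is a knight" needs to be True, which holds.
Caleb (knight): "either Alice is a knight or Caleb is a knave" — True. ✓
Walt is a knave, so "Walt and Caleb are the same type" must be false — and it is.
Alice is a knight, so "Walt is a knave, and Alice is a knight" must be True — and it is.

Uma is a knight, Milo is a knight, Kai is a knave, Gio is a knight, Caleb is a knight, Walt is a knave, and Alice is a knight.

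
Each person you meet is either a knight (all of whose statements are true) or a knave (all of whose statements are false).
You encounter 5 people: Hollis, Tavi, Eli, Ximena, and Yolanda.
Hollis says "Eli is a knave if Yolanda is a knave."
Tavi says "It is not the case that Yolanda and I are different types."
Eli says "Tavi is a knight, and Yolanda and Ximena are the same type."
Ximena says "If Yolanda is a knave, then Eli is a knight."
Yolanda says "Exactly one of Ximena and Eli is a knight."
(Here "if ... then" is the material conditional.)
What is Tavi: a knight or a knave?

Tavi is a knave.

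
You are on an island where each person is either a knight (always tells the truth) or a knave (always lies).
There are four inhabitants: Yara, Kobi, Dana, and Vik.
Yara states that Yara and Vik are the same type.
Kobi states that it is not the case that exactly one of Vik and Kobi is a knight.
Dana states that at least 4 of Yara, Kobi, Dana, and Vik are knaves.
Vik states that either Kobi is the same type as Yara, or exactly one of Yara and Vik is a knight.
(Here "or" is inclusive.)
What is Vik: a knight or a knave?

Vik is a knight.

Consistent assignments: {Yara=knight, Kobi=knight, Dana=knave, Vik=knight}; {Yara=knave, Kobi=knight, Dana=knave, Vik=knight}; {Yara=knave, Kobi=knave, Dana=knave, Vik=knight}
In every consistent assignment, Vik is a knight.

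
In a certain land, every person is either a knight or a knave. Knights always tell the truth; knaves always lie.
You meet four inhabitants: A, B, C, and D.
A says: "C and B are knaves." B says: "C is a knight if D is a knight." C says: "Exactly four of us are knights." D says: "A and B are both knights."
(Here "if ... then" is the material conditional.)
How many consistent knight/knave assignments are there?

1

Consistent assignments:
  A=knave, B=knight, C=knave, D=knave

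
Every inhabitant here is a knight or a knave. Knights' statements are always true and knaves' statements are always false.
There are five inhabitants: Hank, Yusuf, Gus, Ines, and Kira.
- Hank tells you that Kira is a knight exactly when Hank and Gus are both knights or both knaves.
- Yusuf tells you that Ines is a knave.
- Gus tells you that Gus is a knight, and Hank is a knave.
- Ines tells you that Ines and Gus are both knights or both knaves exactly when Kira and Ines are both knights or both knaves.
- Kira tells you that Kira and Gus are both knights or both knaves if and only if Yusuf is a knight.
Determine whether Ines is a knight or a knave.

Ines is a knight.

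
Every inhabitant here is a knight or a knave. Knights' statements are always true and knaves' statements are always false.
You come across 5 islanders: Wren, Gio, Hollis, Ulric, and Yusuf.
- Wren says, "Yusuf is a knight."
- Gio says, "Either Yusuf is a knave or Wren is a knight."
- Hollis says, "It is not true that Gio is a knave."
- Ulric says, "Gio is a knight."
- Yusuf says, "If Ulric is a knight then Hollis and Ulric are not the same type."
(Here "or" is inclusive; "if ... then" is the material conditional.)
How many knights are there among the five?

3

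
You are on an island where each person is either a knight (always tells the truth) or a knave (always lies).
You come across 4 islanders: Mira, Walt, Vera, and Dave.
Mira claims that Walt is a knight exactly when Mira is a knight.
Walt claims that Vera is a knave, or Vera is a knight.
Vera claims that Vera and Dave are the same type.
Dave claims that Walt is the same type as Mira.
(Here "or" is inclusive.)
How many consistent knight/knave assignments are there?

2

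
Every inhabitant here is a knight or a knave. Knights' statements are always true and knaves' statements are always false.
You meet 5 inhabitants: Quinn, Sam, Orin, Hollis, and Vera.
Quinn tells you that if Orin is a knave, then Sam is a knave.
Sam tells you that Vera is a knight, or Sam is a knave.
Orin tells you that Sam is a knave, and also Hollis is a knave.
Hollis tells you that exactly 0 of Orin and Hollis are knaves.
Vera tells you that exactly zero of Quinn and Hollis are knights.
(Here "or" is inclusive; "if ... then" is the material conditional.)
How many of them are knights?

2

The unique consistent assignment is Quinn=knave, Sam=knight, Orin=knave, Hollis=knave, Vera=knight.
That has 2 knights.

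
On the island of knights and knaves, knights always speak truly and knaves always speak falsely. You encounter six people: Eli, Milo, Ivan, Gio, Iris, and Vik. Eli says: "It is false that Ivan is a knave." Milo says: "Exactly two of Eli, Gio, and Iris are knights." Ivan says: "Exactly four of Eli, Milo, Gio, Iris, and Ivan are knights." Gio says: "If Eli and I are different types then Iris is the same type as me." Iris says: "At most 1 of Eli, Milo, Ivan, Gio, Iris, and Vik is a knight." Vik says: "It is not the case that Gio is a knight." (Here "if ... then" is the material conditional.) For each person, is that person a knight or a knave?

Eli is a knight, and the claim "it is false that Ivan is a knave" is indeed true.
Milo is a knight; "exactly two of Eli, Gio, and Iris are knights" is true, as required.
Ivan is a knight; "exactly four of Eli, Milo, Gio, Iris, and Ivan are knights" is true, as required.
Gio is a knight, and the claim "if Eli and I are different types then Iris is the same type as me" is indeed true.
Iris is a knave, so "at most 1 of Eli, Milo, Ivan, Gio, Iris, and Vik is a knight" must be False — and it is.
As a knave, Vik's statement "it is not the case that Gio is a knight" should be False; it is.

Eli is a knight, Milo is a knight, Ivan is a knight, Gio is a knight, Iris is a knave, and Vik is a knave.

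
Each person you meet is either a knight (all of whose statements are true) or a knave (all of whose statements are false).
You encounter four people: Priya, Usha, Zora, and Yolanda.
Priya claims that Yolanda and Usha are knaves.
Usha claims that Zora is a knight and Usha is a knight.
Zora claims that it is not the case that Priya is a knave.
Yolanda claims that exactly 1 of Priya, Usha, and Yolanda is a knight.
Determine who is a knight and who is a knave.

Knights: Yolanda. Knaves: Priya, Usha, and Zora.

As a knave, Priya's statement "Yolanda and Usha are knaves" should be false; it is.
Usha (knave): "Zora is a knight and Usha is a knight" — false. ✓
Zora (knave): "it is not the case that Priya is a knave" — false. ✓
Yolanda is a knight, and the claim "exactly 1 of Priya, Usha, and Yolanda is a knight" is indeed True.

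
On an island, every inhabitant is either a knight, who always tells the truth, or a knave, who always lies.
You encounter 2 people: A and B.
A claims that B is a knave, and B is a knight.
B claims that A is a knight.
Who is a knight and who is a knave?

A is a knave and B is a knave.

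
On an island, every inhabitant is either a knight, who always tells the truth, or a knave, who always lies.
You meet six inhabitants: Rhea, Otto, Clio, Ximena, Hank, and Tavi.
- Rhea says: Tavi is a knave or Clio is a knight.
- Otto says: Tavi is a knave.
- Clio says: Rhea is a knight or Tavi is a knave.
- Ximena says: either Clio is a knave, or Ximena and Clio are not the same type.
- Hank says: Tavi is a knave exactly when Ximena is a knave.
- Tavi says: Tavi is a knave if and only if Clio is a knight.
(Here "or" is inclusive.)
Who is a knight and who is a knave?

As a knave, Rhea's statement "Tavi is a knave or Clio is a knight" should be False; it is.
Since Otto is a knave, "Tavi is a knave" needs to be False, which holds.
Clio is a knave, and the claim "Rhea is a knight or Tavi is a knave" is indeed False.
Since Ximena is a knight, "either Clio is a knave, or Ximena and Clio are not the same type" needs to be true, which holds.
Hank (knight): "Tavi is a knave exactly when Ximena is a knave" — true. ✓
Since Tavi is a knight, "Tavi is a knave if and only if Clio is a knight" needs to be true, which holds.

Knights: Ximena, Hank, and Tavi. Knaves: Rhea, Otto, and Clio.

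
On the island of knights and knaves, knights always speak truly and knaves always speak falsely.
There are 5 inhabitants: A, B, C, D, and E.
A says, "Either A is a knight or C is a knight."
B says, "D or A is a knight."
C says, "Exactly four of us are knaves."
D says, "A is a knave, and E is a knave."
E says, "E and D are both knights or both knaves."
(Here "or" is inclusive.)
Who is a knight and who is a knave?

A is a knave, B is a knight, C is a knave, D is a knight, and E is a knave.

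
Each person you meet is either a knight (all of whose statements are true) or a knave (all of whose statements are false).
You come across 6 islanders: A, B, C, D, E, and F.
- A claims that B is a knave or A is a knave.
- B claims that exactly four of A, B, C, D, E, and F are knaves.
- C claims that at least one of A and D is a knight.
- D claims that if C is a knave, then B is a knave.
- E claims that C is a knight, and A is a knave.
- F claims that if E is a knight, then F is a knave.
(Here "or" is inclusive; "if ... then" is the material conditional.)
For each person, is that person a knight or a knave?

A (knight): "B is a knave or A is a knave" — True. ✓
B is a knave, and the claim "exactly four of A, B, C, D, E, and F are knaves" is indeed False.
C (knight): "at least one of A and D is a knight" — True. ✓
D is a knight, so "if C is a knave, then B is a knave" must be True — and it is.
Since E is a knave, "C is a knight, and A is a knave" needs to be False, which holds.
F is a knight; "if E is a knight, then F is a knave" is True, as required.

A is a knight, B is a knave, C is a knight, D is a knight, E is a knave, and F is a knight.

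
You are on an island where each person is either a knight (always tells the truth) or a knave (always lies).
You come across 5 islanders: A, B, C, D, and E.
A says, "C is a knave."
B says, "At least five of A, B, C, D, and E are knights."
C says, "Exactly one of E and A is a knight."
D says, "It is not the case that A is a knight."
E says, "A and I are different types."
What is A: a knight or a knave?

A is a knave.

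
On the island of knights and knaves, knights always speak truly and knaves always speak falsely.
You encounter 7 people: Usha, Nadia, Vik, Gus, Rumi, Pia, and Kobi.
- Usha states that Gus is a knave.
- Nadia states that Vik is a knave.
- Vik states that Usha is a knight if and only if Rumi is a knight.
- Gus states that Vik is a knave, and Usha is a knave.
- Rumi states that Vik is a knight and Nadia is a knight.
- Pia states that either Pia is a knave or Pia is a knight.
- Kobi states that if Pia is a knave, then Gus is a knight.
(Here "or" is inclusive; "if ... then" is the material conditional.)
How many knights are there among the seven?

The unique consistent assignment is Usha=knight, Nadia=knight, Vik=knave, Gus=knave, Rumi=knave, Pia=knight, Kobi=knight.
That has 4 knights.

4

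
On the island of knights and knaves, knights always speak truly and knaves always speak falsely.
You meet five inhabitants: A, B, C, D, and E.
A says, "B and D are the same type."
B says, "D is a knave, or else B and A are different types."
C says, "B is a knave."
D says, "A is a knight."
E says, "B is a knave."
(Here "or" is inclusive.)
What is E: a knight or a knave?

E is a knave.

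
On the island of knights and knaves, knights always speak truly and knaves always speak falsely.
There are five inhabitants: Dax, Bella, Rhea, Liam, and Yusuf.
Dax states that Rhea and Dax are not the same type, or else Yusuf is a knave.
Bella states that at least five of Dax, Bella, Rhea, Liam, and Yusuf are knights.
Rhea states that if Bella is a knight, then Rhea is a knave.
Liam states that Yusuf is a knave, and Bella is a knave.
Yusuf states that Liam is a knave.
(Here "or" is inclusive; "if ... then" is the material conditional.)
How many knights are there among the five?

3

The unique consistent assignment is Dax=knight, Bella=knave, Rhea=knight, Liam=knight, Yusuf=knave.
That has 3 knights.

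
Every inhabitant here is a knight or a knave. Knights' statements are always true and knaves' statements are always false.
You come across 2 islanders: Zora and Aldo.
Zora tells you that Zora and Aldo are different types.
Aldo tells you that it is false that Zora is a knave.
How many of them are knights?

0

The unique consistent assignment is Zora=knave, Aldo=knave.
That has 0 knights.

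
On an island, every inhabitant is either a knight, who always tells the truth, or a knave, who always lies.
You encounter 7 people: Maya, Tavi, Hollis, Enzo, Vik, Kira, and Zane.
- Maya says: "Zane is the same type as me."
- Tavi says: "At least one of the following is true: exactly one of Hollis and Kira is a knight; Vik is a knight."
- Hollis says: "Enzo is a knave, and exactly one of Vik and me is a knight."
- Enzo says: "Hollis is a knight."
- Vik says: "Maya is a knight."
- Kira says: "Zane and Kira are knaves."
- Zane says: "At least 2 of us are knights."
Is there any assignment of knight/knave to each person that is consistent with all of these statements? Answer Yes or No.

Checking all 128 assignments, each has at least one speaker whose statement's truth value contradicts their type.

No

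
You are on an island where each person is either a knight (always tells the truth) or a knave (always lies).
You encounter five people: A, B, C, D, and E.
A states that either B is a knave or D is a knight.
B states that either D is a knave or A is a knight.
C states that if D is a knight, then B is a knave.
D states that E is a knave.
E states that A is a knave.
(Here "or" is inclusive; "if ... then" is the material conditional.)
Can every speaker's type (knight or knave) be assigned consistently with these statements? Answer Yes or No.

Yes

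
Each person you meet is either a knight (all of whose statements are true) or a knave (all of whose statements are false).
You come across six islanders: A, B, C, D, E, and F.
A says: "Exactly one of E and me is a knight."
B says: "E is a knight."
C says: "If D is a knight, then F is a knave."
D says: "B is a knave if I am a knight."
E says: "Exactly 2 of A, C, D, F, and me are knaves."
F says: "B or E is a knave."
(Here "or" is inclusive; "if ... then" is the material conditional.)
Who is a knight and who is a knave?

A (knave): "exactly one of E and me is a knight" — false. ✓
B is a knave; "E is a knight" is false, as required.
Since C is a knave, "if D is a knight, then F is a knave" needs to be false, which holds.
D is a knight; "B is a knave if I am a knight" is true, as required.
E (knave): "exactly 2 of A, C, D, F, and me are knaves" — false. ✓
F is a knight, so "B or E is a knave" must be true — and it is.

A is a knave, B is a knave, C is a knave, D is a knight, E is a knave, and F is a knight.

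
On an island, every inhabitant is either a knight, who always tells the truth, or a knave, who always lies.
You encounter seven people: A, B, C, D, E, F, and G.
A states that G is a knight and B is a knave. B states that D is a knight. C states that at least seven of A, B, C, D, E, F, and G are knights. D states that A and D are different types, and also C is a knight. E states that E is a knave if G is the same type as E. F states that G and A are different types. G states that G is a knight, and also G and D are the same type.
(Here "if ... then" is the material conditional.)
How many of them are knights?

The unique consistent assignment is A=knave, B=knave, C=knave, D=knave, E=knight, F=knave, G=knave.
That has 1 knight.

1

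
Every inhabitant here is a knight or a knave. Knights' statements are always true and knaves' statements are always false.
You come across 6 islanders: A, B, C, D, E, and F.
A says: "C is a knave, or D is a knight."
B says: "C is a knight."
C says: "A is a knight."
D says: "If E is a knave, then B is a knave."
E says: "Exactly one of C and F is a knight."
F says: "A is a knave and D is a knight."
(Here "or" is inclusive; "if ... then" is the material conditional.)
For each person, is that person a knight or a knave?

A is a knight, so "C is a knave, or D is a knight" must be true — and it is.
Since B is a knight, "C is a knight" needs to be true, which holds.
C is a knight; "A is a knight" is true, as required.
D (knight): "if E is a knave, then B is a knave" — true. ✓
As a knight, E's statement "exactly one of C and F is a knight" should be true; it is.
F is a knave; "A is a knave and D is a knight" is False, as required.

A is a knight, B is a knight, C is a knight, D is a knight, E is a knight, and F is a knave.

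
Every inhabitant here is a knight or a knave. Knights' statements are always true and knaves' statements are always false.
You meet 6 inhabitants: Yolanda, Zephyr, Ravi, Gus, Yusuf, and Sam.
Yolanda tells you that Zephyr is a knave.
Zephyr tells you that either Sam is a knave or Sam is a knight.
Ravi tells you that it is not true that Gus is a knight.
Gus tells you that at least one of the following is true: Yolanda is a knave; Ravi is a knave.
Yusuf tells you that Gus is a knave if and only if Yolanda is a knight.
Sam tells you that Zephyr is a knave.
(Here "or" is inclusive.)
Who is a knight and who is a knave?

Yolanda is a knave, Zephyr is a knight, Ravi is a knave, Gus is a knight, Yusuf is a knight, and Sam is a knave.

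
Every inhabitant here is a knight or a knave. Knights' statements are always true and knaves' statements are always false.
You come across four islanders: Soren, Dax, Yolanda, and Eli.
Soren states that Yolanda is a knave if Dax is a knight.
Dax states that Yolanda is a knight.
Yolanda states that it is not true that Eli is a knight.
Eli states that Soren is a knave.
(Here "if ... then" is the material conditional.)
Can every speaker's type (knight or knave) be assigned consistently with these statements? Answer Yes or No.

No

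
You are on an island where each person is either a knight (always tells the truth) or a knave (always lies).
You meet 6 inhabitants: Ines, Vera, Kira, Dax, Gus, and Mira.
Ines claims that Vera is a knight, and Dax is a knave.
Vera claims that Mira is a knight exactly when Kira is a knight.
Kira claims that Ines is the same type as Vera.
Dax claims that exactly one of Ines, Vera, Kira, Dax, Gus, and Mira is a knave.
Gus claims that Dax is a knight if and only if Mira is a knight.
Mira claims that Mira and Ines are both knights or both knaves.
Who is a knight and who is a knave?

As a knight, Ines's statement "Vera is a knight, and Dax is a knave" should be True; it is.
As a knight, Vera's statement "Mira is a knight exactly when Kira is a knight" should be True; it is.
Kira is a knight, so "Ines is the same type as Vera" must be True — and it is.
Dax is a knave, and the claim "exactly one of Ines, Vera, Kira, Dax, Gus, and Mira is a knave" is indeed False.
Gus is a knave; "Dax is a knight if and only if Mira is a knight" is False, as required.
As a knight, Mira's statement "Mira and Ines are both knights or both knaves" should be True; it is.

Ines is a knight, Vera is a knight, Kira is a knight, Dax is a knave, Gus is a knave, and Mira is a knight.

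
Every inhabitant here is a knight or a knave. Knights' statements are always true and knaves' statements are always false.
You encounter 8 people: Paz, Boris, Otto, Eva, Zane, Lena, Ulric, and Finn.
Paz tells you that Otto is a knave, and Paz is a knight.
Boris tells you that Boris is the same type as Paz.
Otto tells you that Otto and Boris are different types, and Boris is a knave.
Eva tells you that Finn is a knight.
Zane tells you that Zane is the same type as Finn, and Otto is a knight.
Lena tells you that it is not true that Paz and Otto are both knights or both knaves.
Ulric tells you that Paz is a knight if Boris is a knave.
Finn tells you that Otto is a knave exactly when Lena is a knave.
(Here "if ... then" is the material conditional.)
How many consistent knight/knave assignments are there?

2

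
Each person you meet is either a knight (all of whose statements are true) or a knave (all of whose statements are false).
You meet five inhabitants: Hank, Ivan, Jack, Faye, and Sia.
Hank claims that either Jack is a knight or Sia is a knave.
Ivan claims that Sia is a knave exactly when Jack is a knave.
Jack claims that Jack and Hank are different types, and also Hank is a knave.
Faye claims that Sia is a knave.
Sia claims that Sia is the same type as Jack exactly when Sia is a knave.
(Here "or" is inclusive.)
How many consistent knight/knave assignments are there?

1

Consistent assignments:
  Hank=knave, Ivan=knave, Jack=knave, Faye=knave, Sia=knight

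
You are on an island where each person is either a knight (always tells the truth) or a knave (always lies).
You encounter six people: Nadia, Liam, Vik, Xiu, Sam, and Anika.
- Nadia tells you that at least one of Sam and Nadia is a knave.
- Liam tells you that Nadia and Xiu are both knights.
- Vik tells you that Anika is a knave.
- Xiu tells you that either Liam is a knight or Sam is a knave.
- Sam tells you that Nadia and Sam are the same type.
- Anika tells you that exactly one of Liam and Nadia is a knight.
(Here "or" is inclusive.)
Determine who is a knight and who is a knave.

Nadia is a knight; "at least one of Sam and Nadia is a knave" is true, as required.
Liam is a knight; "Nadia and Xiu are both knights" is true, as required.
Vik is a knight, and the claim "Anika is a knave" is indeed true.
As a knight, Xiu's statement "either Liam is a knight or Sam is a knave" should be true; it is.
Sam (knave): "Nadia and Sam are the same type" — False. ✓
Anika (knave): "exactly one of Liam and Nadia is a knight" — False. ✓

Nadia is a knight, Liam is a knight, Vik is a knight, Xiu is a knight, Sam is a knave, and Anika is a knave.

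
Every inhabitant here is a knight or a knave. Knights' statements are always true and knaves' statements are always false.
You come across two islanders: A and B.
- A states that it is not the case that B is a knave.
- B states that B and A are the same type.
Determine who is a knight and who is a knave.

A is a knight and B is a knight.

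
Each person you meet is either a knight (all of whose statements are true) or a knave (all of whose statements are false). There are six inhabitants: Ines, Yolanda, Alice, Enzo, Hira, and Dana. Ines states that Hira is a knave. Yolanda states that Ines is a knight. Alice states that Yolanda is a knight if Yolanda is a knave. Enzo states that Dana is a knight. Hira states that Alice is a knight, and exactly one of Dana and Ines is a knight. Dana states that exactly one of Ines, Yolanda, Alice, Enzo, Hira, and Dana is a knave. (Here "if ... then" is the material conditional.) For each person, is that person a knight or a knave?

As a knight, Ines's statement "Hira is a knave" should be true; it is.
Yolanda is a knight; "Ines is a knight" is true, as required.
Alice is a knight, so "Yolanda is a knight if Yolanda is a knave" must be true — and it is.
Since Enzo is a knight, "Dana is a knight" needs to be true, which holds.
Since Hira is a knave, "Alice is a knight, and exactly one of Dana and Ines is a knight" needs to be False, which holds.
As a knight, Dana's statement "exactly one of Ines, Yolanda, Alice, Enzo, Hira, and Dana is a knave" should be true; it is.

Ines is a knight, Yolanda is a knight, Alice is a knight, Enzo is a knight, Hira is a knave, and Dana is a knight.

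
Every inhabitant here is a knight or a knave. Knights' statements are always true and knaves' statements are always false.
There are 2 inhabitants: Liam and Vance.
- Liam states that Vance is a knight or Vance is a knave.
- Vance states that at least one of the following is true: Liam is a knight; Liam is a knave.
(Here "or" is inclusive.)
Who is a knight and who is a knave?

Knights: Liam and Vance. Knaves: none.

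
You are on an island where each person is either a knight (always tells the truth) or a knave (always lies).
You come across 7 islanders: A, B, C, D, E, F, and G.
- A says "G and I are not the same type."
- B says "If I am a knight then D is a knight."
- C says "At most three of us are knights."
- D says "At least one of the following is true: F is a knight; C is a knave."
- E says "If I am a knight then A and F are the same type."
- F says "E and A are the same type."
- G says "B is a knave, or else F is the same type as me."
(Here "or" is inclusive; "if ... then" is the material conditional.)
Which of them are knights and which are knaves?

A is a knight; "G and I are not the same type" is true, as required.
B is a knight; "if I am a knight then D is a knight" is true, as required.
C is a knave, so "at most three of us are knights" must be False — and it is.
D is a knight, and the claim "at least one of the following is true: F is a knight; C is a knave" is indeed true.
E is a knight, so "if I am a knight then A and F are the same type" must be true — and it is.
As a knight, F's statement "E and A are the same type" should be true; it is.
G (knave): "B is a knave, or else F is the same type as me" — False. ✓

A is a knight, B is a knight, C is a knave, D is a knight, E is a knight, F is a knight, and G is a knave.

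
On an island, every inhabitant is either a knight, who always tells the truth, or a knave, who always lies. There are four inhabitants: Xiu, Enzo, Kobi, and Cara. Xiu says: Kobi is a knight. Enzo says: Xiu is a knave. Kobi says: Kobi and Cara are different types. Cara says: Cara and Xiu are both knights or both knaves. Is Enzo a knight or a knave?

Enzo is a knave.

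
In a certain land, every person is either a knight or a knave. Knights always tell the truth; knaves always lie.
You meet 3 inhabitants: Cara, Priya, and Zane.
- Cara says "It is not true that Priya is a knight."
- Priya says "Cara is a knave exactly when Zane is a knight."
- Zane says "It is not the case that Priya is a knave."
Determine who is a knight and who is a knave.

Knights: Priya and Zane. Knaves: Cara.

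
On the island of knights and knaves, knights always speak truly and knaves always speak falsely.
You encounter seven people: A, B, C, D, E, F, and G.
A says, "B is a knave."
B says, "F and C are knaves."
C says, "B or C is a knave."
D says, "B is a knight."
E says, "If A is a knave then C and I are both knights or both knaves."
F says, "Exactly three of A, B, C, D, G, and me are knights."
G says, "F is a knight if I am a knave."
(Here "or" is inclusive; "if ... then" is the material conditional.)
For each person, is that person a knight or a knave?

A is a knight, B is a knave, C is a knight, D is a knave, E is a knight, F is a knave, and G is a knave.

As a knight, A's statement "B is a knave" should be true; it is.
B is a knave; "F and C are knaves" is False, as required.
C is a knight; "B or C is a knave" is true, as required.
D is a knave; "B is a knight" is False, as required.
As a knight, E's statement "if A is a knave then C and I are both knights or both knaves" should be true; it is.
F is a knave, and the claim "exactly three of A, B, C, D, G, and me are knights" is indeed False.
G (knave): "F is a knight if I am a knave" — False. ✓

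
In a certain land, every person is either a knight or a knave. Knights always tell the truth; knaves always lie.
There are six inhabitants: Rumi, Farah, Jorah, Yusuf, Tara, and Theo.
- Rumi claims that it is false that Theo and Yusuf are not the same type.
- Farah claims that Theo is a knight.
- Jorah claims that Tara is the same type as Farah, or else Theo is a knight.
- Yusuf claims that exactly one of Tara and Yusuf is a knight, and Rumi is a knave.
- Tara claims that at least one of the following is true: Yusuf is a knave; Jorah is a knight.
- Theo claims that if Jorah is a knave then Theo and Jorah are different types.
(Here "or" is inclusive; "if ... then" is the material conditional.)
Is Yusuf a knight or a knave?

Yusuf is a knave.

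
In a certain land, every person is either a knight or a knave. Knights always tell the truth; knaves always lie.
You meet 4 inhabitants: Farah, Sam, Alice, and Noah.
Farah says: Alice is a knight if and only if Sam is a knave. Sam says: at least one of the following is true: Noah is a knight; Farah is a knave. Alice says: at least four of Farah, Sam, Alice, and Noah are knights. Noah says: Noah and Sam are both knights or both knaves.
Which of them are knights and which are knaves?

Farah is a knight, Sam is a knight, Alice is a knave, and Noah is a knight.

As a knight, Farah's statement "Alice is a knight if and only if Sam is a knave" should be true; it is.
Sam is a knight, so "at least one of the following is true: Noah is a knight; Farah is a knave" must be true — and it is.
Since Alice is a knave, "at least four of Farah, Sam, Alice, and Noah are knights" needs to be False, which holds.
Noah is a knight, and the claim "Noah and Sam are both knights or both knaves" is indeed true.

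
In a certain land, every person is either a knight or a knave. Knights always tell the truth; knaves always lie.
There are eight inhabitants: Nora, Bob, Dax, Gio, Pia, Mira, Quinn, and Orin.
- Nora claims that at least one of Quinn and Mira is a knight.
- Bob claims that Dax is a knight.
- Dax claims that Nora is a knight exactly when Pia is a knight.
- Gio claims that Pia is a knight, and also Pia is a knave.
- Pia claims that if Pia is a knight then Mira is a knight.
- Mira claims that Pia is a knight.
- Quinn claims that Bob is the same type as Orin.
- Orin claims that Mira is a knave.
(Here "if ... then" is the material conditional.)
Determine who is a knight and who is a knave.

Nora is a knight, Bob is a knight, Dax is a knight, Gio is a knave, Pia is a knight, Mira is a knight, Quinn is a knave, and Orin is a knave.

Nora is a knight, and the claim "at least one of Quinn and Mira is a knight" is indeed true.
Bob is a knight, so "Dax is a knight" must be true — and it is.
Dax is a knight; "Nora is a knight exactly when Pia is a knight" is true, as required.
Since Gio is a knave, "Pia is a knight, and also Pia is a knave" needs to be false, which holds.
As a knight, Pia's statement "if Pia is a knight then Mira is a knight" should be true; it is.
As a knight, Mira's statement "Pia is a knight" should be true; it is.
Quinn is a knave, and the claim "Bob is the same type as Orin" is indeed false.
Orin is a knave, and the claim "Mira is a knave" is indeed false.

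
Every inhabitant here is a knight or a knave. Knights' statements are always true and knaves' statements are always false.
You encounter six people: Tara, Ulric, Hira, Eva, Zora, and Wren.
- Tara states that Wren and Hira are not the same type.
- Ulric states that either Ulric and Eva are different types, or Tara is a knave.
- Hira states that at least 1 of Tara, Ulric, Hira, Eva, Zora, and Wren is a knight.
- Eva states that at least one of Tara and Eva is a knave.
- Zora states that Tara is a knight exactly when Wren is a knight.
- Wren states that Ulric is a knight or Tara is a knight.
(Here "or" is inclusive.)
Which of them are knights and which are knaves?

Knights: Ulric, Hira, Eva, and Wren. Knaves: Tara and Zora.

Tara is a knave; "Wren and Hira are not the same type" is False, as required.
As a knight, Ulric's statement "either Ulric and Eva are different types, or Tara is a knave" should be true; it is.
Since Hira is a knight, "at least 1 of Tara, Ulric, Hira, Eva, Zora, and Wren is a knight" needs to be true, which holds.
As a knight, Eva's statement "at least one of Tara and Eva is a knave" should be true; it is.
Zora is a knave, so "Tara is a knight exactly when Wren is a knight" must be False — and it is.
Wren (knight): "Ulric is a knight or Tara is a knight" — true. ✓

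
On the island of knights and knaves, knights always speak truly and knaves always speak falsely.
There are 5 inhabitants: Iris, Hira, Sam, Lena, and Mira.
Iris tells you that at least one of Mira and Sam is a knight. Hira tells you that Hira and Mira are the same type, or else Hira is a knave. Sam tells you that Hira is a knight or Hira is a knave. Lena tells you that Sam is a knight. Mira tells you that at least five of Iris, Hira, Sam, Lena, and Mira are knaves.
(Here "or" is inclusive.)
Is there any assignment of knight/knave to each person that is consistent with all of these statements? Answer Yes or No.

No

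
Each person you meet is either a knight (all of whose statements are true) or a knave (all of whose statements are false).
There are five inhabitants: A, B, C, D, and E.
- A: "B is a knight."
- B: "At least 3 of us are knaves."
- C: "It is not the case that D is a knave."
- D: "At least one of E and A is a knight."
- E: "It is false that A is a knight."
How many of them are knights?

3

The unique consistent assignment is A=knave, B=knave, C=knight, D=knight, E=knight.
That has 3 knights.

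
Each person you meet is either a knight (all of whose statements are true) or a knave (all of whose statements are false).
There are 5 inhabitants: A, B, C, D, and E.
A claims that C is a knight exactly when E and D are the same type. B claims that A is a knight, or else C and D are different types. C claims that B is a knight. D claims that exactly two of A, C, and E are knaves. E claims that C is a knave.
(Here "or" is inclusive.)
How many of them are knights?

3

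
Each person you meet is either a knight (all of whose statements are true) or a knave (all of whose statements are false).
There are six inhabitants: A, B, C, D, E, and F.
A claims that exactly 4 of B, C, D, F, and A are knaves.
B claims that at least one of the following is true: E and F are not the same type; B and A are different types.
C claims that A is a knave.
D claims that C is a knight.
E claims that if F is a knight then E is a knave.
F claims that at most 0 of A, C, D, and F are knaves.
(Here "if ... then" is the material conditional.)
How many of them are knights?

The unique consistent assignment is A=knave, B=knight, C=knight, D=knight, E=knight, F=knave.
That has 4 knights.

4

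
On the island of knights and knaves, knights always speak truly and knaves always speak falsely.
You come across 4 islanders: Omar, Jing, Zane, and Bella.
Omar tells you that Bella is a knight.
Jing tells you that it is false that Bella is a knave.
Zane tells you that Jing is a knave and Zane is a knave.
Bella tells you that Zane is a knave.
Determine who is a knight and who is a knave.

Omar is a knight, Jing is a knight, Zane is a knave, and Bella is a knight.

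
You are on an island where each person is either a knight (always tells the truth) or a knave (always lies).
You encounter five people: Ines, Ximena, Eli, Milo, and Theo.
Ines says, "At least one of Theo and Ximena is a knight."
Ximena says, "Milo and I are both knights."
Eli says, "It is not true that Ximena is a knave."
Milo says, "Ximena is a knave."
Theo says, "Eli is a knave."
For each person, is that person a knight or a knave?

Ines is a knight, Ximena is a knave, Eli is a knave, Milo is a knight, and Theo is a knight.

Suppose Ines is a knave. Then Ines's statement "at least one of Theo and Ximena is a knight" would have to be false. Checking the 16 ways to assign the others, none is consistent with every speaker.
(For instance, with Ximena=knave, Eli=knave, Milo=knight, Theo=knight, Ines's claim "at least one of Theo and Ximena is a knight" comes out true where it would need to be false.)
So Ines must be a knight, making "at least one of Theo and Ximena is a knight" true. Taking Ines=knight, Ximena=knave, Eli=knave, Milo=knight, Theo=knight, each remaining statement checks out:
  Ximena (knave): "Milo and I are both knights" — false. ✓
  Eli (knave): "it is not true that Ximena is a knave" — false. ✓
  Milo (knight): "Ximena is a knave" — true. ✓
  Theo (knight): "Eli is a knave" — true. ✓
This is the unique consistent assignment.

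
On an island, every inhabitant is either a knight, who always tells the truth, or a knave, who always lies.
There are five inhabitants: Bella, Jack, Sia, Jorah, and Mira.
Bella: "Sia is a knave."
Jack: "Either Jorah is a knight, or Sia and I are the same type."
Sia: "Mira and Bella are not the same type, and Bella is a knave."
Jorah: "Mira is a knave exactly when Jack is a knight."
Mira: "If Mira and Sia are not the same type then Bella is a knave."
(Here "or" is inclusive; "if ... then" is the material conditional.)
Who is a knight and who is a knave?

Bella is a knave, Jack is a knight, Sia is a knight, Jorah is a knave, and Mira is a knight.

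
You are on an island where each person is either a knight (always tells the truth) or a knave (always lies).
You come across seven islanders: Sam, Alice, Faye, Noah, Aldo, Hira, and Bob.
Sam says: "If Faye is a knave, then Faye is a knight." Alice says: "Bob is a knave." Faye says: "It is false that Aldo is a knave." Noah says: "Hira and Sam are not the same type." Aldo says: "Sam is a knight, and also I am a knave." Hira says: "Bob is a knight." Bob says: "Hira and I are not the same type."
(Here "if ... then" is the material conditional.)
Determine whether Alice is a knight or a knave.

Alice is a knight.

Consistent assignments: {Sam=knave, Alice=knight, Faye=knave, Noah=knave, Aldo=knave, Hira=knave, Bob=knave}
In every consistent assignment, Alice is a knight.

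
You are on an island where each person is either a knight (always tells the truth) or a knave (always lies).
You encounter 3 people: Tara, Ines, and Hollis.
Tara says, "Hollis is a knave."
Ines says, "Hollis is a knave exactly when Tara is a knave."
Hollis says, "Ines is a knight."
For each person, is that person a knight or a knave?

Knights: Tara. Knaves: Ines and Hollis.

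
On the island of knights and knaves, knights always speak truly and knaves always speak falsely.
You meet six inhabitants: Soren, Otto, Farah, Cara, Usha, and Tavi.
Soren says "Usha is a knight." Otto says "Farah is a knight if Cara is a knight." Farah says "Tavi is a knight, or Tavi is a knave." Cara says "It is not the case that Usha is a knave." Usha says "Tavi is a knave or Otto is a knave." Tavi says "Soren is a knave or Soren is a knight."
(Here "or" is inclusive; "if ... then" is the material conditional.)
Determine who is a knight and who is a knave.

Soren is a knave, Otto is a knight, Farah is a knight, Cara is a knave, Usha is a knave, and Tavi is a knight.

Since Soren is a knave, "Usha is a knight" needs to be false, which holds.
Otto is a knight, so "Farah is a knight if Cara is a knight" must be true — and it is.
Farah is a knight, and the claim "Tavi is a knight, or Tavi is a knave" is indeed true.
Cara is a knave, and the claim "it is not the case that Usha is a knave" is indeed false.
Since Usha is a knave, "Tavi is a knave or Otto is a knave" needs to be false, which holds.
Tavi is a knight; "Soren is a knave or Soren is a knight" is true, as required.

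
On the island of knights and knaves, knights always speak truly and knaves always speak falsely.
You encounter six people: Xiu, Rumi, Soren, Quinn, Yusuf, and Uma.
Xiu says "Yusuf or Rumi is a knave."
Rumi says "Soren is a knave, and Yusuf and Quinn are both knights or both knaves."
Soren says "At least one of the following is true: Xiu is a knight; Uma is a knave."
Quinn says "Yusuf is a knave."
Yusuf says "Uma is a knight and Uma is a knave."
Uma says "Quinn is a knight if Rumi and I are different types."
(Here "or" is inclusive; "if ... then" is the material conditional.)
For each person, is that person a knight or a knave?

Knights: Xiu, Soren, Quinn, and Uma. Knaves: Rumi and Yusuf.

Xiu is a knight, and the claim "Yusuf or Rumi is a knave" is indeed true.
As a knave, Rumi's statement "Soren is a knave, and Yusuf and Quinn are both knights or both knaves" should be false; it is.
Since Soren is a knight, "at least one of the following is true: Xiu is a knight; Uma is a knave" needs to be true, which holds.
Quinn is a knight, so "Yusuf is a knave" must be true — and it is.
Yusuf is a knave, so "Uma is a knight and Uma is a knave" must be false — and it is.
As a knight, Uma's statement "Quinn is a knight if Rumi and I are different types" should be true; it is.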